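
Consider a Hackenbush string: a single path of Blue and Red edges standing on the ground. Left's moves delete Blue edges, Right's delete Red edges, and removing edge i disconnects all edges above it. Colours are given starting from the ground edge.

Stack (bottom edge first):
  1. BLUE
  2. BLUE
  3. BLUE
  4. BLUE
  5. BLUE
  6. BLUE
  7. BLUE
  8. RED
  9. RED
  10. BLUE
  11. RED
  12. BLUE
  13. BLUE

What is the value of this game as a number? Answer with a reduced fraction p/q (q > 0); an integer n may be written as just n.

Build g(s[:k]) for k = 1..13, string s = BLUE BLUE BLUE BLUE BLUE BLUE BLUE RED RED BLUE RED BLUE BLUE.
B: Left { 0 }, Right {  } → simplest 1
BB: Left { 0,1 }, Right {  } → simplest 2
BBB: Left { 0,1,2 }, Right {  } → simplest 3
BBBB: Left { 0,1,2,3 }, Right {  } → simplest 4
BBBBB: Left { 0,1,2,3,4 }, Right {  } → simplest 5
BBBBBB: Left { 0,1,2,3,4,5 }, Right {  } → simplest 6
BBBBBBB: Left { 0,1,2,3,4,5,6 }, Right {  } → simplest 7
BBBBBBBR: Left { 0,1,2,3,4,5,6 }, Right { 7 } → simplest 13/2
BBBBBBBRR: Left { 0,1,2,3,4,5,6 }, Right { 13/2,7 } → simplest 25/4
BBBBBBBRRB: Left { 0,1,2,3,4,5,6,25/4 }, Right { 13/2,7 } → simplest 51/8
BBBBBBBRRBR: Left { 0,1,2,3,4,5,6,25/4 }, Right { 51/8,13/2,7 } → simplest 101/16
BBBBBBBRRBRB: Left { 0,1,2,3,4,5,6,25/4,101/16 }, Right { 51/8,13/2,7 } → simplest 203/32
BBBBBBBRRBRBB: Left { 0,1,2,3,4,5,6,25/4,101/16,203/32 }, Right { 51/8,13/2,7 } → simplest 407/64

407/64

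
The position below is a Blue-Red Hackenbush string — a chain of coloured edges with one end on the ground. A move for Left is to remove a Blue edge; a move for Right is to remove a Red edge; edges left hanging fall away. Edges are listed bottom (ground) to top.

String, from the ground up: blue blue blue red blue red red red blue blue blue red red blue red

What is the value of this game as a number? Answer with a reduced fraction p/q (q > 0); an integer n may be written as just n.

10469/4096

edge 1 of 15 (blue): { 0 | · } — 1
edge 2 of 15 (blue): { 0; 1 | · } — 2
edge 3 of 15 (blue): { 0; 1; 2 | · } — 3
edge 4 of 15 (red): { 0; 1; 2 | 3 } — 5/2
edge 5 of 15 (blue): { 0; 1; 2; 5/2 | 3 } — 11/4
edge 6 of 15 (red): { 0; 1; 2; 5/2 | 11/4; 3 } — 21/8
edge 7 of 15 (red): { 0; 1; 2; 5/2 | 21/8; 11/4; 3 } — 41/16
edge 8 of 15 (red): { 0; 1; 2; 5/2 | 41/16; 21/8; 11/4; 3 } — 81/32
edge 9 of 15 (blue): { 0; 1; 2; 5/2; 81/32 | 41/16; 21/8; 11/4; 3 } — 163/64
edge 10 of 15 (blue): { 0; 1; 2; 5/2; 81/32; 163/64 | 41/16; 21/8; 11/4; 3 } — 327/128
edge 11 of 15 (blue): { 0; 1; 2; 5/2; 81/32; 163/64; 327/128 | 41/16; 21/8; 11/4; 3 } — 655/256
edge 12 of 15 (red): { 0; 1; 2; 5/2; 81/32; 163/64; 327/128 | 655/256; 41/16; 21/8; 11/4; 3 } — 1309/512
edge 13 of 15 (red): { 0; 1; 2; 5/2; 81/32; 163/64; 327/128 | 1309/512; 655/256; 41/16; 21/8; 11/4; 3 } — 2617/1024
edge 14 of 15 (blue): { 0; 1; 2; 5/2; 81/32; 163/64; 327/128; 2617/1024 | 1309/512; 655/256; 41/16; 21/8; 11/4; 3 } — 5235/2048
edge 15 of 15 (red): { 0; 1; 2; 5/2; 81/32; 163/64; 327/128; 2617/1024 | 5235/2048; 1309/512; 655/256; 41/16; 21/8; 11/4; 3 } — 10469/4096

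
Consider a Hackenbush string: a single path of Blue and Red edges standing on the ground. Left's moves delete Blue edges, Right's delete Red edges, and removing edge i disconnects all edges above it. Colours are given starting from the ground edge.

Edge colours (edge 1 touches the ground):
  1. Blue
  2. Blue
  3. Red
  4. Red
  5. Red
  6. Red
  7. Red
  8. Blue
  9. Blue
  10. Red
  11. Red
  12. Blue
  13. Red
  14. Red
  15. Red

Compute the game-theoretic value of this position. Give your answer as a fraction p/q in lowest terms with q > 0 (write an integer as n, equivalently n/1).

8593/8192

edge 1 of 15 (Blue): { 0 |  } => 1
edge 2 of 15 (Blue): { 0; 1 |  } => 2
edge 3 of 15 (Red): { 0; 1 | 2 } => 3/2
edge 4 of 15 (Red): { 0; 1 | 3/2; 2 } => 5/4
edge 5 of 15 (Red): { 0; 1 | 5/4; 3/2; 2 } => 9/8
edge 6 of 15 (Red): { 0; 1 | 9/8; 5/4; 3/2; 2 } => 17/16
edge 7 of 15 (Red): { 0; 1 | 17/16; 9/8; 5/4; 3/2; 2 } => 33/32
edge 8 of 15 (Blue): { 0; 1; 33/32 | 17/16; 9/8; 5/4; 3/2; 2 } => 67/64
edge 9 of 15 (Blue): { 0; 1; 33/32; 67/64 | 17/16; 9/8; 5/4; 3/2; 2 } => 135/128
edge 10 of 15 (Red): { 0; 1; 33/32; 67/64 | 135/128; 17/16; 9/8; 5/4; 3/2; 2 } => 269/256
edge 11 of 15 (Red): { 0; 1; 33/32; 67/64 | 269/256; 135/128; 17/16; 9/8; 5/4; 3/2; 2 } => 537/512
edge 12 of 15 (Blue): { 0; 1; 33/32; 67/64; 537/512 | 269/256; 135/128; 17/16; 9/8; 5/4; 3/2; 2 } => 1075/1024
edge 13 of 15 (Red): { 0; 1; 33/32; 67/64; 537/512 | 1075/1024; 269/256; 135/128; 17/16; 9/8; 5/4; 3/2; 2 } => 2149/2048
edge 14 of 15 (Red): { 0; 1; 33/32; 67/64; 537/512 | 2149/2048; 1075/1024; 269/256; 135/128; 17/16; 9/8; 5/4; 3/2; 2 } => 4297/4096
edge 15 of 15 (Red): { 0; 1; 33/32; 67/64; 537/512 | 4297/4096; 2149/2048; 1075/1024; 269/256; 135/128; 17/16; 9/8; 5/4; 3/2; 2 } => 8593/8192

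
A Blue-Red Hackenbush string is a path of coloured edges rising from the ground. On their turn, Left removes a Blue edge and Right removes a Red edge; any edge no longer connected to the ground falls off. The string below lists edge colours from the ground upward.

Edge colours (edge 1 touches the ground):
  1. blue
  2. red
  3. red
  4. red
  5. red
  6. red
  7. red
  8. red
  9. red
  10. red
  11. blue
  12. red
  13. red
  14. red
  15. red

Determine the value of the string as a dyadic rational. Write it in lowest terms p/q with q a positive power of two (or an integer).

33/16384

Build value(s[:k]) for k = 1..15, string s = blue red red red red red red red red red blue red red red red.
value_1 [b]  L=[0]  R=[∅]  gives 1
value_2 [br]  L=[0]  R=[1]  gives 1/2
value_3 [brr]  L=[0]  R=[1/2 1]  gives 1/4
value_4 [brrr]  L=[0]  R=[1/4 1/2 1]  gives 1/8
value_5 [brrrr]  L=[0]  R=[1/8 1/4 1/2 1]  gives 1/16
value_6 [brrrrr]  L=[0]  R=[1/16 1/8 1/4 1/2 1]  gives 1/32
value_7 [brrrrrr]  L=[0]  R=[1/32 1/16 1/8 1/4 1/2 1]  gives 1/64
value_8 [brrrrrrr]  L=[0]  R=[1/64 1/32 1/16 1/8 1/4 1/2 1]  gives 1/128
value_9 [brrrrrrrr]  L=[0]  R=[1/128 1/64 1/32 1/16 1/8 1/4 1/2 1]  gives 1/256
value_10 [brrrrrrrrr]  L=[0]  R=[1/256 1/128 1/64 1/32 1/16 1/8 1/4 1/2 1]  gives 1/512
value_11 [brrrrrrrrrb]  L=[0 1/512]  R=[1/256 1/128 1/64 1/32 1/16 1/8 1/4 1/2 1]  gives 3/1024
value_12 [brrrrrrrrrbr]  L=[0 1/512]  R=[3/1024 1/256 1/128 1/64 1/32 1/16 1/8 1/4 1/2 1]  gives 5/2048
value_13 [brrrrrrrrrbrr]  L=[0 1/512]  R=[5/2048 3/1024 1/256 1/128 1/64 1/32 1/16 1/8 1/4 1/2 1]  gives 9/4096
value_14 [brrrrrrrrrbrrr]  L=[0 1/512]  R=[9/4096 5/2048 3/1024 1/256 1/128 1/64 1/32 1/16 1/8 1/4 1/2 1]  gives 17/8192
value_15 [brrrrrrrrrbrrrr]  L=[0 1/512]  R=[17/8192 9/4096 5/2048 3/1024 1/256 1/128 1/64 1/32 1/16 1/8 1/4 1/2 1]  gives 33/16384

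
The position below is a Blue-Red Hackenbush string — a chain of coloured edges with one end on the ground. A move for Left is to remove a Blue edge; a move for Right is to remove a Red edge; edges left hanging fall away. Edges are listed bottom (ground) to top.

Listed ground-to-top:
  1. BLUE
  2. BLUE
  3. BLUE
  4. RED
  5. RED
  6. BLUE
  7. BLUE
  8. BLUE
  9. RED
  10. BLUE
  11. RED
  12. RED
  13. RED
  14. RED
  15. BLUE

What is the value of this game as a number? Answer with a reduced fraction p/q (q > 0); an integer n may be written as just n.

10051/4096

val(B) = { 0 | (no moves) } gives 1
val(BB) = { 0,1 | (no moves) } gives 2
val(BBB) = { 0,1,2 | (no moves) } gives 3
val(BBBR) = { 0,1,2 | 3 } gives 5/2
val(BBBRR) = { 0,1,2 | 5/2,3 } gives 9/4
val(BBBRRB) = { 0,1,2,9/4 | 5/2,3 } gives 19/8
val(BBBRRBB) = { 0,1,2,9/4,19/8 | 5/2,3 } gives 39/16
val(BBBRRBBB) = { 0,1,2,9/4,19/8,39/16 | 5/2,3 } gives 79/32
val(BBBRRBBBR) = { 0,1,2,9/4,19/8,39/16 | 79/32,5/2,3 } gives 157/64
val(BBBRRBBBRB) = { 0,1,2,9/4,19/8,39/16,157/64 | 79/32,5/2,3 } gives 315/128
val(BBBRRBBBRBR) = { 0,1,2,9/4,19/8,39/16,157/64 | 315/128,79/32,5/2,3 } gives 629/256
val(BBBRRBBBRBRR) = { 0,1,2,9/4,19/8,39/16,157/64 | 629/256,315/128,79/32,5/2,3 } gives 1257/512
val(BBBRRBBBRBRRR) = { 0,1,2,9/4,19/8,39/16,157/64 | 1257/512,629/256,315/128,79/32,5/2,3 } gives 2513/1024
val(BBBRRBBBRBRRRR) = { 0,1,2,9/4,19/8,39/16,157/64 | 2513/1024,1257/512,629/256,315/128,79/32,5/2,3 } gives 5025/2048
val(BBBRRBBBRBRRRRB) = { 0,1,2,9/4,19/8,39/16,157/64,5025/2048 | 2513/1024,1257/512,629/256,315/128,79/32,5/2,3 } gives 10051/4096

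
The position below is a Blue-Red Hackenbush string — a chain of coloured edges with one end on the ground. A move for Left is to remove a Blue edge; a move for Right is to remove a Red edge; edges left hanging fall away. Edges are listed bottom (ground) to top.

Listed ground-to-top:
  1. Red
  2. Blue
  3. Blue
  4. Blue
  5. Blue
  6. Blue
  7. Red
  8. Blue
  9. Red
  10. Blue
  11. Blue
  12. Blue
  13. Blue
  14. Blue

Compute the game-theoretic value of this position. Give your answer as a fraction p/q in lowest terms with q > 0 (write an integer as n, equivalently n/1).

-321/8192

Prefix values for Red Blue Blue Blue Blue Blue Red Blue Red Blue Blue Blue Blue Blue via {L|R} + simplicity:
step 1: add Red to get R; options L={ — } R={ 0 } -> -1
step 2: add Blue to get RB; options L={ -1 } R={ 0 } -> -1/2
step 3: add Blue to get RBB; options L={ -1,-1/2 } R={ 0 } -> -1/4
step 4: add Blue to get RBBB; options L={ -1,-1/2,-1/4 } R={ 0 } -> -1/8
step 5: add Blue to get RBBBB; options L={ -1,-1/2,-1/4,-1/8 } R={ 0 } -> -1/16
step 6: add Blue to get RBBBBB; options L={ -1,-1/2,-1/4,-1/8,-1/16 } R={ 0 } -> -1/32
step 7: add Red to get RBBBBBR; options L={ -1,-1/2,-1/4,-1/8,-1/16 } R={ -1/32,0 } -> -3/64
step 8: add Blue to get RBBBBBRB; options L={ -1,-1/2,-1/4,-1/8,-1/16,-3/64 } R={ -1/32,0 } -> -5/128
step 9: add Red to get RBBBBBRBR; options L={ -1,-1/2,-1/4,-1/8,-1/16,-3/64 } R={ -5/128,-1/32,0 } -> -11/256
step 10: add Blue to get RBBBBBRBRB; options L={ -1,-1/2,-1/4,-1/8,-1/16,-3/64,-11/256 } R={ -5/128,-1/32,0 } -> -21/512
step 11: add Blue to get RBBBBBRBRBB; options L={ -1,-1/2,-1/4,-1/8,-1/16,-3/64,-11/256,-21/512 } R={ -5/128,-1/32,0 } -> -41/1024
step 12: add Blue to get RBBBBBRBRBBB; options L={ -1,-1/2,-1/4,-1/8,-1/16,-3/64,-11/256,-21/512,-41/1024 } R={ -5/128,-1/32,0 } -> -81/2048
step 13: add Blue to get RBBBBBRBRBBBB; options L={ -1,-1/2,-1/4,-1/8,-1/16,-3/64,-11/256,-21/512,-41/1024,-81/2048 } R={ -5/128,-1/32,0 } -> -161/4096
step 14: add Blue to get RBBBBBRBRBBBBB; options L={ -1,-1/2,-1/4,-1/8,-1/16,-3/64,-11/256,-21/512,-41/1024,-81/2048,-161/4096 } R={ -5/128,-1/32,0 } -> -321/8192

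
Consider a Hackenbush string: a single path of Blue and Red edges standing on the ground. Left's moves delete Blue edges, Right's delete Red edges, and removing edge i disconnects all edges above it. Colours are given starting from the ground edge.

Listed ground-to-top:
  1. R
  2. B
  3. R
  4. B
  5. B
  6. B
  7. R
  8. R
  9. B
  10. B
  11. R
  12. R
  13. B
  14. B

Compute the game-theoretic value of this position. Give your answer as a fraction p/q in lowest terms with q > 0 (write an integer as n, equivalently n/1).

value(R) = {  | 0 } — -1
value(RB) = { -1 | 0 } — -1/2
value(RBR) = { -1 | -1/2, 0 } — -3/4
value(RBRB) = { -1, -3/4 | -1/2, 0 } — -5/8
value(RBRBB) = { -1, -3/4, -5/8 | -1/2, 0 } — -9/16
value(RBRBBB) = { -1, -3/4, -5/8, -9/16 | -1/2, 0 } — -17/32
value(RBRBBBR) = { -1, -3/4, -5/8, -9/16 | -17/32, -1/2, 0 } — -35/64
value(RBRBBBRR) = { -1, -3/4, -5/8, -9/16 | -35/64, -17/32, -1/2, 0 } — -71/128
value(RBRBBBRRB) = { -1, -3/4, -5/8, -9/16, -71/128 | -35/64, -17/32, -1/2, 0 } — -141/256
value(RBRBBBRRBB) = { -1, -3/4, -5/8, -9/16, -71/128, -141/256 | -35/64, -17/32, -1/2, 0 } — -281/512
value(RBRBBBRRBBR) = { -1, -3/4, -5/8, -9/16, -71/128, -141/256 | -281/512, -35/64, -17/32, -1/2, 0 } — -563/1024
value(RBRBBBRRBBRR) = { -1, -3/4, -5/8, -9/16, -71/128, -141/256 | -563/1024, -281/512, -35/64, -17/32, -1/2, 0 } — -1127/2048
value(RBRBBBRRBBRRB) = { -1, -3/4, -5/8, -9/16, -71/128, -141/256, -1127/2048 | -563/1024, -281/512, -35/64, -17/32, -1/2, 0 } — -2253/4096
value(RBRBBBRRBBRRBB) = { -1, -3/4, -5/8, -9/16, -71/128, -141/256, -1127/2048, -2253/4096 | -563/1024, -281/512, -35/64, -17/32, -1/2, 0 } — -4505/8192

-4505/8192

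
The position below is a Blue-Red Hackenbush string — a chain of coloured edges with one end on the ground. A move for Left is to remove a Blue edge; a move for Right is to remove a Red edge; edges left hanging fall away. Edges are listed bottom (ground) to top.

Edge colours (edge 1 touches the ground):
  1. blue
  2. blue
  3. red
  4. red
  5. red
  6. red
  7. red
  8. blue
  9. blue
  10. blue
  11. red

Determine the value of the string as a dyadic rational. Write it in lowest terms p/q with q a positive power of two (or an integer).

Recurse on prefixes of the 11-edge string blue blue red red red red red blue blue blue red:
1 of 11 · b · max L 0 · min R +∞ — 1
2 of 11 · bb · max L 1 · min R +∞ — 2
3 of 11 · bbr · max L 1 · min R 2 — 3/2
4 of 11 · bbrr · max L 1 · min R 3/2 — 5/4
5 of 11 · bbrrr · max L 1 · min R 5/4 — 9/8
6 of 11 · bbrrrr · max L 1 · min R 9/8 — 17/16
7 of 11 · bbrrrrr · max L 1 · min R 17/16 — 33/32
8 of 11 · bbrrrrrb · max L 33/32 · min R 17/16 — 67/64
9 of 11 · bbrrrrrbb · max L 67/64 · min R 17/16 — 135/128
10 of 11 · bbrrrrrbbb · max L 135/128 · min R 17/16 — 271/256
11 of 11 · bbrrrrrbbbr · max L 135/128 · min R 271/256 — 541/512

541/512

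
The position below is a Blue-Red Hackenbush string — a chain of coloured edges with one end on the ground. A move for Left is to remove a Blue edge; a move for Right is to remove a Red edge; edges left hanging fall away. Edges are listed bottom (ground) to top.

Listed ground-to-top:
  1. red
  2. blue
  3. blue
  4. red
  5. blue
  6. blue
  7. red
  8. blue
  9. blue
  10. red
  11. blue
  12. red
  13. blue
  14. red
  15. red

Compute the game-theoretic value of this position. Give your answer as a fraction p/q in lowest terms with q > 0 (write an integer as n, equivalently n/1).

-4695/16384

Recurse on prefixes of the 15-edge string red blue blue red blue blue red blue blue red blue red blue red red:
r: Left {  }, Right { 0 } => simplest -1
rb: Left { -1 }, Right { 0 } => simplest -1/2
rbb: Left { -1; -1/2 }, Right { 0 } => simplest -1/4
rbbr: Left { -1; -1/2 }, Right { -1/4; 0 } => simplest -3/8
rbbrb: Left { -1; -1/2; -3/8 }, Right { -1/4; 0 } => simplest -5/16
rbbrbb: Left { -1; -1/2; -3/8; -5/16 }, Right { -1/4; 0 } => simplest -9/32
rbbrbbr: Left { -1; -1/2; -3/8; -5/16 }, Right { -9/32; -1/4; 0 } => simplest -19/64
rbbrbbrb: Left { -1; -1/2; -3/8; -5/16; -19/64 }, Right { -9/32; -1/4; 0 } => simplest -37/128
rbbrbbrbb: Left { -1; -1/2; -3/8; -5/16; -19/64; -37/128 }, Right { -9/32; -1/4; 0 } => simplest -73/256
rbbrbbrbbr: Left { -1; -1/2; -3/8; -5/16; -19/64; -37/128 }, Right { -73/256; -9/32; -1/4; 0 } => simplest -147/512
rbbrbbrbbrb: Left { -1; -1/2; -3/8; -5/16; -19/64; -37/128; -147/512 }, Right { -73/256; -9/32; -1/4; 0 } => simplest -293/1024
rbbrbbrbbrbr: Left { -1; -1/2; -3/8; -5/16; -19/64; -37/128; -147/512 }, Right { -293/1024; -73/256; -9/32; -1/4; 0 } => simplest -587/2048
rbbrbbrbbrbrb: Left { -1; -1/2; -3/8; -5/16; -19/64; -37/128; -147/512; -587/2048 }, Right { -293/1024; -73/256; -9/32; -1/4; 0 } => simplest -1173/4096
rbbrbbrbbrbrbr: Left { -1; -1/2; -3/8; -5/16; -19/64; -37/128; -147/512; -587/2048 }, Right { -1173/4096; -293/1024; -73/256; -9/32; -1/4; 0 } => simplest -2347/8192
rbbrbbrbbrbrbrr: Left { -1; -1/2; -3/8; -5/16; -19/64; -37/128; -147/512; -587/2048 }, Right { -2347/8192; -1173/4096; -293/1024; -73/256; -9/32; -1/4; 0 } => simplest -4695/16384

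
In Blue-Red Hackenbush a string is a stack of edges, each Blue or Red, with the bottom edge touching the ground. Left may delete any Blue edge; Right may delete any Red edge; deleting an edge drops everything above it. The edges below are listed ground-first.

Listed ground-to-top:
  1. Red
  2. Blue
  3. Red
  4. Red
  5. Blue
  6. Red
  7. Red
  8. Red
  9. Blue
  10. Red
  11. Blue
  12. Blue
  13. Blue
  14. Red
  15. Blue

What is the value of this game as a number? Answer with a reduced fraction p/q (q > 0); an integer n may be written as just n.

v_1 [R]  L=[(no moves)]  R=[0]  ⇒ -1
v_2 [RB]  L=[-1]  R=[0]  ⇒ -1/2
v_3 [RBR]  L=[-1]  R=[-1/2; 0]  ⇒ -3/4
v_4 [RBRR]  L=[-1]  R=[-3/4; -1/2; 0]  ⇒ -7/8
v_5 [RBRRB]  L=[-1; -7/8]  R=[-3/4; -1/2; 0]  ⇒ -13/16
v_6 [RBRRBR]  L=[-1; -7/8]  R=[-13/16; -3/4; -1/2; 0]  ⇒ -27/32
v_7 [RBRRBRR]  L=[-1; -7/8]  R=[-27/32; -13/16; -3/4; -1/2; 0]  ⇒ -55/64
v_8 [RBRRBRRR]  L=[-1; -7/8]  R=[-55/64; -27/32; -13/16; -3/4; -1/2; 0]  ⇒ -111/128
v_9 [RBRRBRRRB]  L=[-1; -7/8; -111/128]  R=[-55/64; -27/32; -13/16; -3/4; -1/2; 0]  ⇒ -221/256
v_10 [RBRRBRRRBR]  L=[-1; -7/8; -111/128]  R=[-221/256; -55/64; -27/32; -13/16; -3/4; -1/2; 0]  ⇒ -443/512
v_11 [RBRRBRRRBRB]  L=[-1; -7/8; -111/128; -443/512]  R=[-221/256; -55/64; -27/32; -13/16; -3/4; -1/2; 0]  ⇒ -885/1024
v_12 [RBRRBRRRBRBB]  L=[-1; -7/8; -111/128; -443/512; -885/1024]  R=[-221/256; -55/64; -27/32; -13/16; -3/4; -1/2; 0]  ⇒ -1769/2048
v_13 [RBRRBRRRBRBBB]  L=[-1; -7/8; -111/128; -443/512; -885/1024; -1769/2048]  R=[-221/256; -55/64; -27/32; -13/16; -3/4; -1/2; 0]  ⇒ -3537/4096
v_14 [RBRRBRRRBRBBBR]  L=[-1; -7/8; -111/128; -443/512; -885/1024; -1769/2048]  R=[-3537/4096; -221/256; -55/64; -27/32; -13/16; -3/4; -1/2; 0]  ⇒ -7075/8192
v_15 [RBRRBRRRBRBBBRB]  L=[-1; -7/8; -111/128; -443/512; -885/1024; -1769/2048; -7075/8192]  R=[-3537/4096; -221/256; -55/64; -27/32; -13/16; -3/4; -1/2; 0]  ⇒ -14149/16384

-14149/16384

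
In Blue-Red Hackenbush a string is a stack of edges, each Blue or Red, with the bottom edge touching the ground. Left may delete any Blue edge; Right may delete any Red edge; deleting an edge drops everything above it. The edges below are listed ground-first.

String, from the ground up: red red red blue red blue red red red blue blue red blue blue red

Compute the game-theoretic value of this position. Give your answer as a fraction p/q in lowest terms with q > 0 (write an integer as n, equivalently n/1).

Prefix values for red red red blue red blue red red red blue blue red blue blue red via {L|R} + simplicity:
1 of 15 · r · max L −∞ · min R 0 = -1
2 of 15 · rr · max L −∞ · min R -1 = -2
3 of 15 · rrr · max L −∞ · min R -2 = -3
4 of 15 · rrrb · max L -3 · min R -2 = -5/2
5 of 15 · rrrbr · max L -3 · min R -5/2 = -11/4
6 of 15 · rrrbrb · max L -11/4 · min R -5/2 = -21/8
7 of 15 · rrrbrbr · max L -11/4 · min R -21/8 = -43/16
8 of 15 · rrrbrbrr · max L -11/4 · min R -43/16 = -87/32
9 of 15 · rrrbrbrrr · max L -11/4 · min R -87/32 = -175/64
10 of 15 · rrrbrbrrrb · max L -175/64 · min R -87/32 = -349/128
11 of 15 · rrrbrbrrrbb · max L -349/128 · min R -87/32 = -697/256
12 of 15 · rrrbrbrrrbbr · max L -349/128 · min R -697/256 = -1395/512
13 of 15 · rrrbrbrrrbbrb · max L -1395/512 · min R -697/256 = -2789/1024
14 of 15 · rrrbrbrrrbbrbb · max L -2789/1024 · min R -697/256 = -5577/2048
15 of 15 · rrrbrbrrrbbrbbr · max L -2789/1024 · min R -5577/2048 = -11155/4096

-11155/4096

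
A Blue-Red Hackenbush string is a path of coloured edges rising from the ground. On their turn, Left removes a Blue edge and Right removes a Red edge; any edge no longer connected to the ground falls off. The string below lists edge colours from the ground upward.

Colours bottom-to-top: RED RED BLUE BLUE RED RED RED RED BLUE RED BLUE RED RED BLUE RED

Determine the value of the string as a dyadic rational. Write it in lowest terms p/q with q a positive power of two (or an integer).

-12123/8192

Build v(s[:k]) for k = 1..15, string s = RED RED BLUE BLUE RED RED RED RED BLUE RED BLUE RED RED BLUE RED.
step 1: add RED to get R; options L={ ∅ } R={ 0 } gives -1
step 2: add RED to get RR; options L={ ∅ } R={ -1,0 } gives -2
step 3: add BLUE to get RRB; options L={ -2 } R={ -1,0 } gives -3/2
step 4: add BLUE to get RRBB; options L={ -2,-3/2 } R={ -1,0 } gives -5/4
step 5: add RED to get RRBBR; options L={ -2,-3/2 } R={ -5/4,-1,0 } gives -11/8
step 6: add RED to get RRBBRR; options L={ -2,-3/2 } R={ -11/8,-5/4,-1,0 } gives -23/16
step 7: add RED to get RRBBRRR; options L={ -2,-3/2 } R={ -23/16,-11/8,-5/4,-1,0 } gives -47/32
step 8: add RED to get RRBBRRRR; options L={ -2,-3/2 } R={ -47/32,-23/16,-11/8,-5/4,-1,0 } gives -95/64
step 9: add BLUE to get RRBBRRRRB; options L={ -2,-3/2,-95/64 } R={ -47/32,-23/16,-11/8,-5/4,-1,0 } gives -189/128
step 10: add RED to get RRBBRRRRBR; options L={ -2,-3/2,-95/64 } R={ -189/128,-47/32,-23/16,-11/8,-5/4,-1,0 } gives -379/256
step 11: add BLUE to get RRBBRRRRBRB; options L={ -2,-3/2,-95/64,-379/256 } R={ -189/128,-47/32,-23/16,-11/8,-5/4,-1,0 } gives -757/512
step 12: add RED to get RRBBRRRRBRBR; options L={ -2,-3/2,-95/64,-379/256 } R={ -757/512,-189/128,-47/32,-23/16,-11/8,-5/4,-1,0 } gives -1515/1024
step 13: add RED to get RRBBRRRRBRBRR; options L={ -2,-3/2,-95/64,-379/256 } R={ -1515/1024,-757/512,-189/128,-47/32,-23/16,-11/8,-5/4,-1,0 } gives -3031/2048
step 14: add BLUE to get RRBBRRRRBRBRRB; options L={ -2,-3/2,-95/64,-379/256,-3031/2048 } R={ -1515/1024,-757/512,-189/128,-47/32,-23/16,-11/8,-5/4,-1,0 } gives -6061/4096
step 15: add RED to get RRBBRRRRBRBRRBR; options L={ -2,-3/2,-95/64,-379/256,-3031/2048 } R={ -6061/4096,-1515/1024,-757/512,-189/128,-47/32,-23/16,-11/8,-5/4,-1,0 } gives -12123/8192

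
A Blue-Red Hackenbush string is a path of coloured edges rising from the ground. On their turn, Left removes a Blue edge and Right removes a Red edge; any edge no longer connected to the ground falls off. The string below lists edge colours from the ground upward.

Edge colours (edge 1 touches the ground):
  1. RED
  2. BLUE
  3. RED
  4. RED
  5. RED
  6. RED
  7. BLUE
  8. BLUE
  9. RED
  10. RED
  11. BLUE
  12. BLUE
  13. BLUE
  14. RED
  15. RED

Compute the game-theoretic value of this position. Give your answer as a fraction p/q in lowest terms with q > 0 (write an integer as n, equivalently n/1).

-15559/16384

R: Left { ∅ }, Right { 0 } → simplest -1
RB: Left { -1 }, Right { 0 } → simplest -1/2
RBR: Left { -1 }, Right { -1/2; 0 } → simplest -3/4
RBRR: Left { -1 }, Right { -3/4; -1/2; 0 } → simplest -7/8
RBRRR: Left { -1 }, Right { -7/8; -3/4; -1/2; 0 } → simplest -15/16
RBRRRR: Left { -1 }, Right { -15/16; -7/8; -3/4; -1/2; 0 } → simplest -31/32
RBRRRRB: Left { -1; -31/32 }, Right { -15/16; -7/8; -3/4; -1/2; 0 } → simplest -61/64
RBRRRRBB: Left { -1; -31/32; -61/64 }, Right { -15/16; -7/8; -3/4; -1/2; 0 } → simplest -121/128
RBRRRRBBR: Left { -1; -31/32; -61/64 }, Right { -121/128; -15/16; -7/8; -3/4; -1/2; 0 } → simplest -243/256
RBRRRRBBRR: Left { -1; -31/32; -61/64 }, Right { -243/256; -121/128; -15/16; -7/8; -3/4; -1/2; 0 } → simplest -487/512
RBRRRRBBRRB: Left { -1; -31/32; -61/64; -487/512 }, Right { -243/256; -121/128; -15/16; -7/8; -3/4; -1/2; 0 } → simplest -973/1024
RBRRRRBBRRBB: Left { -1; -31/32; -61/64; -487/512; -973/1024 }, Right { -243/256; -121/128; -15/16; -7/8; -3/4; -1/2; 0 } → simplest -1945/2048
RBRRRRBBRRBBB: Left { -1; -31/32; -61/64; -487/512; -973/1024; -1945/2048 }, Right { -243/256; -121/128; -15/16; -7/8; -3/4; -1/2; 0 } → simplest -3889/4096
RBRRRRBBRRBBBR: Left { -1; -31/32; -61/64; -487/512; -973/1024; -1945/2048 }, Right { -3889/4096; -243/256; -121/128; -15/16; -7/8; -3/4; -1/2; 0 } → simplest -7779/8192
RBRRRRBBRRBBBRR: Left { -1; -31/32; -61/64; -487/512; -973/1024; -1945/2048 }, Right { -7779/8192; -3889/4096; -243/256; -121/128; -15/16; -7/8; -3/4; -1/2; 0 } → simplest -15559/16384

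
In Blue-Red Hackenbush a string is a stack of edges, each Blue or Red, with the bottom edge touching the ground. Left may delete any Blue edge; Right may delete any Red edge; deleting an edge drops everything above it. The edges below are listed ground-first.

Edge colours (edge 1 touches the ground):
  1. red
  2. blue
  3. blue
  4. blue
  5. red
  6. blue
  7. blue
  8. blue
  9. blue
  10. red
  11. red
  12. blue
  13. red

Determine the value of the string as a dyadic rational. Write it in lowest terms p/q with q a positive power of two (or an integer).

r: Left {  }, Right { 0 } so simplest -1
rb: Left { -1 }, Right { 0 } so simplest -1/2
rbb: Left { -1, -1/2 }, Right { 0 } so simplest -1/4
rbbb: Left { -1, -1/2, -1/4 }, Right { 0 } so simplest -1/8
rbbbr: Left { -1, -1/2, -1/4 }, Right { -1/8, 0 } so simplest -3/16
rbbbrb: Left { -1, -1/2, -1/4, -3/16 }, Right { -1/8, 0 } so simplest -5/32
rbbbrbb: Left { -1, -1/2, -1/4, -3/16, -5/32 }, Right { -1/8, 0 } so simplest -9/64
rbbbrbbb: Left { -1, -1/2, -1/4, -3/16, -5/32, -9/64 }, Right { -1/8, 0 } so simplest -17/128
rbbbrbbbb: Left { -1, -1/2, -1/4, -3/16, -5/32, -9/64, -17/128 }, Right { -1/8, 0 } so simplest -33/256
rbbbrbbbbr: Left { -1, -1/2, -1/4, -3/16, -5/32, -9/64, -17/128 }, Right { -33/256, -1/8, 0 } so simplest -67/512
rbbbrbbbbrr: Left { -1, -1/2, -1/4, -3/16, -5/32, -9/64, -17/128 }, Right { -67/512, -33/256, -1/8, 0 } so simplest -135/1024
rbbbrbbbbrrb: Left { -1, -1/2, -1/4, -3/16, -5/32, -9/64, -17/128, -135/1024 }, Right { -67/512, -33/256, -1/8, 0 } so simplest -269/2048
rbbbrbbbbrrbr: Left { -1, -1/2, -1/4, -3/16, -5/32, -9/64, -17/128, -135/1024 }, Right { -269/2048, -67/512, -33/256, -1/8, 0 } so simplest -539/4096

-539/4096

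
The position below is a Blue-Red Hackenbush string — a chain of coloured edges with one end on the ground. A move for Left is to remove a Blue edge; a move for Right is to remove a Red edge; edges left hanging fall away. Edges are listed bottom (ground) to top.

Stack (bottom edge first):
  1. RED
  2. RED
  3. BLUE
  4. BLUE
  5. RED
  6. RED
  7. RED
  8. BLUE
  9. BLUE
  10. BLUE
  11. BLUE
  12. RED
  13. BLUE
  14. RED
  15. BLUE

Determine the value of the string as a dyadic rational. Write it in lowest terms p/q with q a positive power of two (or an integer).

-11797/8192

step 1: add RED to get R; options L={ · } R={ 0 } so -1
step 2: add RED to get RR; options L={ · } R={ -1 0 } so -2
step 3: add BLUE to get RRB; options L={ -2 } R={ -1 0 } so -3/2
step 4: add BLUE to get RRBB; options L={ -2 -3/2 } R={ -1 0 } so -5/4
step 5: add RED to get RRBBR; options L={ -2 -3/2 } R={ -5/4 -1 0 } so -11/8
step 6: add RED to get RRBBRR; options L={ -2 -3/2 } R={ -11/8 -5/4 -1 0 } so -23/16
step 7: add RED to get RRBBRRR; options L={ -2 -3/2 } R={ -23/16 -11/8 -5/4 -1 0 } so -47/32
step 8: add BLUE to get RRBBRRRB; options L={ -2 -3/2 -47/32 } R={ -23/16 -11/8 -5/4 -1 0 } so -93/64
step 9: add BLUE to get RRBBRRRBB; options L={ -2 -3/2 -47/32 -93/64 } R={ -23/16 -11/8 -5/4 -1 0 } so -185/128
step 10: add BLUE to get RRBBRRRBBB; options L={ -2 -3/2 -47/32 -93/64 -185/128 } R={ -23/16 -11/8 -5/4 -1 0 } so -369/256
step 11: add BLUE to get RRBBRRRBBBB; options L={ -2 -3/2 -47/32 -93/64 -185/128 -369/256 } R={ -23/16 -11/8 -5/4 -1 0 } so -737/512
step 12: add RED to get RRBBRRRBBBBR; options L={ -2 -3/2 -47/32 -93/64 -185/128 -369/256 } R={ -737/512 -23/16 -11/8 -5/4 -1 0 } so -1475/1024
step 13: add BLUE to get RRBBRRRBBBBRB; options L={ -2 -3/2 -47/32 -93/64 -185/128 -369/256 -1475/1024 } R={ -737/512 -23/16 -11/8 -5/4 -1 0 } so -2949/2048
step 14: add RED to get RRBBRRRBBBBRBR; options L={ -2 -3/2 -47/32 -93/64 -185/128 -369/256 -1475/1024 } R={ -2949/2048 -737/512 -23/16 -11/8 -5/4 -1 0 } so -5899/4096
step 15: add BLUE to get RRBBRRRBBBBRBRB; options L={ -2 -3/2 -47/32 -93/64 -185/128 -369/256 -1475/1024 -5899/4096 } R={ -2949/2048 -737/512 -23/16 -11/8 -5/4 -1 0 } so -11797/8192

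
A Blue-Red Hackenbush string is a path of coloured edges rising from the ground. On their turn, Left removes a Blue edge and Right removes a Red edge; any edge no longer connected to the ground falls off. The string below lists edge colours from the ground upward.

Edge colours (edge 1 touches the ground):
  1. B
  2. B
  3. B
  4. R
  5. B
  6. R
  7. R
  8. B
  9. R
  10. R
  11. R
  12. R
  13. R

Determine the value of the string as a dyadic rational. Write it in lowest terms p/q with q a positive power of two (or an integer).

step 1: add B to get B; options L={ 0 } R={ ∅ } ⇒ 1
step 2: add B to get BB; options L={ 0; 1 } R={ ∅ } ⇒ 2
step 3: add B to get BBB; options L={ 0; 1; 2 } R={ ∅ } ⇒ 3
step 4: add R to get BBBR; options L={ 0; 1; 2 } R={ 3 } ⇒ 5/2
step 5: add B to get BBBRB; options L={ 0; 1; 2; 5/2 } R={ 3 } ⇒ 11/4
step 6: add R to get BBBRBR; options L={ 0; 1; 2; 5/2 } R={ 11/4; 3 } ⇒ 21/8
step 7: add R to get BBBRBRR; options L={ 0; 1; 2; 5/2 } R={ 21/8; 11/4; 3 } ⇒ 41/16
step 8: add B to get BBBRBRRB; options L={ 0; 1; 2; 5/2; 41/16 } R={ 21/8; 11/4; 3 } ⇒ 83/32
step 9: add R to get BBBRBRRBR; options L={ 0; 1; 2; 5/2; 41/16 } R={ 83/32; 21/8; 11/4; 3 } ⇒ 165/64
step 10: add R to get BBBRBRRBRR; options L={ 0; 1; 2; 5/2; 41/16 } R={ 165/64; 83/32; 21/8; 11/4; 3 } ⇒ 329/128
step 11: add R to get BBBRBRRBRRR; options L={ 0; 1; 2; 5/2; 41/16 } R={ 329/128; 165/64; 83/32; 21/8; 11/4; 3 } ⇒ 657/256
step 12: add R to get BBBRBRRBRRRR; options L={ 0; 1; 2; 5/2; 41/16 } R={ 657/256; 329/128; 165/64; 83/32; 21/8; 11/4; 3 } ⇒ 1313/512
step 13: add R to get BBBRBRRBRRRRR; options L={ 0; 1; 2; 5/2; 41/16 } R={ 1313/512; 657/256; 329/128; 165/64; 83/32; 21/8; 11/4; 3 } ⇒ 2625/1024

2625/1024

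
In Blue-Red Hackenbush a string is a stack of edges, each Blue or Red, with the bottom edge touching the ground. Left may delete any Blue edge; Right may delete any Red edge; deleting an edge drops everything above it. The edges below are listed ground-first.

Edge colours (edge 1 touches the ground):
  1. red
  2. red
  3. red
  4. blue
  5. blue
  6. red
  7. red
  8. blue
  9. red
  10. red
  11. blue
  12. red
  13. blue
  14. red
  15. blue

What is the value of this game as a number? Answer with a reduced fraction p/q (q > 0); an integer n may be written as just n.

-9941/4096

value_1 [r]  L=[(no moves)]  R=[0]  ⇒ -1
value_2 [rr]  L=[(no moves)]  R=[-1; 0]  ⇒ -2
value_3 [rrr]  L=[(no moves)]  R=[-2; -1; 0]  ⇒ -3
value_4 [rrrb]  L=[-3]  R=[-2; -1; 0]  ⇒ -5/2
value_5 [rrrbb]  L=[-3; -5/2]  R=[-2; -1; 0]  ⇒ -9/4
value_6 [rrrbbr]  L=[-3; -5/2]  R=[-9/4; -2; -1; 0]  ⇒ -19/8
value_7 [rrrbbrr]  L=[-3; -5/2]  R=[-19/8; -9/4; -2; -1; 0]  ⇒ -39/16
value_8 [rrrbbrrb]  L=[-3; -5/2; -39/16]  R=[-19/8; -9/4; -2; -1; 0]  ⇒ -77/32
value_9 [rrrbbrrbr]  L=[-3; -5/2; -39/16]  R=[-77/32; -19/8; -9/4; -2; -1; 0]  ⇒ -155/64
value_10 [rrrbbrrbrr]  L=[-3; -5/2; -39/16]  R=[-155/64; -77/32; -19/8; -9/4; -2; -1; 0]  ⇒ -311/128
value_11 [rrrbbrrbrrb]  L=[-3; -5/2; -39/16; -311/128]  R=[-155/64; -77/32; -19/8; -9/4; -2; -1; 0]  ⇒ -621/256
value_12 [rrrbbrrbrrbr]  L=[-3; -5/2; -39/16; -311/128]  R=[-621/256; -155/64; -77/32; -19/8; -9/4; -2; -1; 0]  ⇒ -1243/512
value_13 [rrrbbrrbrrbrb]  L=[-3; -5/2; -39/16; -311/128; -1243/512]  R=[-621/256; -155/64; -77/32; -19/8; -9/4; -2; -1; 0]  ⇒ -2485/1024
value_14 [rrrbbrrbrrbrbr]  L=[-3; -5/2; -39/16; -311/128; -1243/512]  R=[-2485/1024; -621/256; -155/64; -77/32; -19/8; -9/4; -2; -1; 0]  ⇒ -4971/2048
value_15 [rrrbbrrbrrbrbrb]  L=[-3; -5/2; -39/16; -311/128; -1243/512; -4971/2048]  R=[-2485/1024; -621/256; -155/64; -77/32; -19/8; -9/4; -2; -1; 0]  ⇒ -9941/4096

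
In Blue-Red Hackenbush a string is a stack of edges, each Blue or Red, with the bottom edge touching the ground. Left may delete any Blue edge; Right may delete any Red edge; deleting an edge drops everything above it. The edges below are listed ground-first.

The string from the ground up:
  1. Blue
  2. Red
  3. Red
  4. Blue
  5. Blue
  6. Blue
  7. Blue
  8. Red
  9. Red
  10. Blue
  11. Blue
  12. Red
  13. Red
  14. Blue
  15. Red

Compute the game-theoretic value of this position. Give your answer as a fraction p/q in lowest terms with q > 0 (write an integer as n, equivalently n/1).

Prefix values for Blue Red Red Blue Blue Blue Blue Red Red Blue Blue Red Red Blue Red via {L|R} + simplicity:
edge 1 of 15 (Blue): { 0 | · } → 1
edge 2 of 15 (Red): { 0 | 1 } → 1/2
edge 3 of 15 (Red): { 0 | 1/2,1 } → 1/4
edge 4 of 15 (Blue): { 0,1/4 | 1/2,1 } → 3/8
edge 5 of 15 (Blue): { 0,1/4,3/8 | 1/2,1 } → 7/16
edge 6 of 15 (Blue): { 0,1/4,3/8,7/16 | 1/2,1 } → 15/32
edge 7 of 15 (Blue): { 0,1/4,3/8,7/16,15/32 | 1/2,1 } → 31/64
edge 8 of 15 (Red): { 0,1/4,3/8,7/16,15/32 | 31/64,1/2,1 } → 61/128
edge 9 of 15 (Red): { 0,1/4,3/8,7/16,15/32 | 61/128,31/64,1/2,1 } → 121/256
edge 10 of 15 (Blue): { 0,1/4,3/8,7/16,15/32,121/256 | 61/128,31/64,1/2,1 } → 243/512
edge 11 of 15 (Blue): { 0,1/4,3/8,7/16,15/32,121/256,243/512 | 61/128,31/64,1/2,1 } → 487/1024
edge 12 of 15 (Red): { 0,1/4,3/8,7/16,15/32,121/256,243/512 | 487/1024,61/128,31/64,1/2,1 } → 973/2048
edge 13 of 15 (Red): { 0,1/4,3/8,7/16,15/32,121/256,243/512 | 973/2048,487/1024,61/128,31/64,1/2,1 } → 1945/4096
edge 14 of 15 (Blue): { 0,1/4,3/8,7/16,15/32,121/256,243/512,1945/4096 | 973/2048,487/1024,61/128,31/64,1/2,1 } → 3891/8192
edge 15 of 15 (Red): { 0,1/4,3/8,7/16,15/32,121/256,243/512,1945/4096 | 3891/8192,973/2048,487/1024,61/128,31/64,1/2,1 } → 7781/16384

7781/16384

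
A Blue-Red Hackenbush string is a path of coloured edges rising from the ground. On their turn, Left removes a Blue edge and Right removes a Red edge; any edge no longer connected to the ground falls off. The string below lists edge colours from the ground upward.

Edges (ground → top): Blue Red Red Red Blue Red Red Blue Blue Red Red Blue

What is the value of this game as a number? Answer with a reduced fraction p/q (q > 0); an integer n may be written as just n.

307/2048

edge 1 of 12 (Blue): { 0 | (no moves) } -> 1
edge 2 of 12 (Red): { 0 | 1 } -> 1/2
edge 3 of 12 (Red): { 0 | 1/2,1 } -> 1/4
edge 4 of 12 (Red): { 0 | 1/4,1/2,1 } -> 1/8
edge 5 of 12 (Blue): { 0,1/8 | 1/4,1/2,1 } -> 3/16
edge 6 of 12 (Red): { 0,1/8 | 3/16,1/4,1/2,1 } -> 5/32
edge 7 of 12 (Red): { 0,1/8 | 5/32,3/16,1/4,1/2,1 } -> 9/64
edge 8 of 12 (Blue): { 0,1/8,9/64 | 5/32,3/16,1/4,1/2,1 } -> 19/128
edge 9 of 12 (Blue): { 0,1/8,9/64,19/128 | 5/32,3/16,1/4,1/2,1 } -> 39/256
edge 10 of 12 (Red): { 0,1/8,9/64,19/128 | 39/256,5/32,3/16,1/4,1/2,1 } -> 77/512
edge 11 of 12 (Red): { 0,1/8,9/64,19/128 | 77/512,39/256,5/32,3/16,1/4,1/2,1 } -> 153/1024
edge 12 of 12 (Blue): { 0,1/8,9/64,19/128,153/1024 | 77/512,39/256,5/32,3/16,1/4,1/2,1 } -> 307/2048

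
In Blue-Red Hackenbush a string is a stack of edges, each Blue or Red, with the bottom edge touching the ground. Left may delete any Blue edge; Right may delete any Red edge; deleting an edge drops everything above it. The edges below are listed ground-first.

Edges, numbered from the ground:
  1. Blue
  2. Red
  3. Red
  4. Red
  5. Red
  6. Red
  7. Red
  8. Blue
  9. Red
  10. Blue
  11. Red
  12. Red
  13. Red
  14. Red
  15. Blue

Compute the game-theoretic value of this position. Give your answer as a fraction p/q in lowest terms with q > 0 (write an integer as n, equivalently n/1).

Prefix values for Blue Red Red Red Red Red Red Blue Red Blue Red Red Red Red Blue via {L|R} + simplicity:
1 of 15 · B · max L 0 · min R +∞ => 1
2 of 15 · BR · max L 0 · min R 1 => 1/2
3 of 15 · BRR · max L 0 · min R 1/2 => 1/4
4 of 15 · BRRR · max L 0 · min R 1/4 => 1/8
5 of 15 · BRRRR · max L 0 · min R 1/8 => 1/16
6 of 15 · BRRRRR · max L 0 · min R 1/16 => 1/32
7 of 15 · BRRRRRR · max L 0 · min R 1/32 => 1/64
8 of 15 · BRRRRRRB · max L 1/64 · min R 1/32 => 3/128
9 of 15 · BRRRRRRBR · max L 1/64 · min R 3/128 => 5/256
10 of 15 · BRRRRRRBRB · max L 5/256 · min R 3/128 => 11/512
11 of 15 · BRRRRRRBRBR · max L 5/256 · min R 11/512 => 21/1024
12 of 15 · BRRRRRRBRBRR · max L 5/256 · min R 21/1024 => 41/2048
13 of 15 · BRRRRRRBRBRRR · max L 5/256 · min R 41/2048 => 81/4096
14 of 15 · BRRRRRRBRBRRRR · max L 5/256 · min R 81/4096 => 161/8192
15 of 15 · BRRRRRRBRBRRRRB · max L 161/8192 · min R 81/4096 => 323/16384

323/16384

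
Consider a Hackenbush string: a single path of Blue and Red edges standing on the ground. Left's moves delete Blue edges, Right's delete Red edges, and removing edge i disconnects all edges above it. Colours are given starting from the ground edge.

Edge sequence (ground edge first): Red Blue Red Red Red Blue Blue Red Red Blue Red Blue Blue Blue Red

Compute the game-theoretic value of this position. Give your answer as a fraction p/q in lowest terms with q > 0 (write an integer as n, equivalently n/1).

-14755/16384

Build g(s[:k]) for k = 1..15, string s = Red Blue Red Red Red Blue Blue Red Red Blue Red Blue Blue Blue Red.
edge 1 of 15 (Red): { (no moves) | 0 } so -1
edge 2 of 15 (Blue): { -1 | 0 } so -1/2
edge 3 of 15 (Red): { -1 | -1/2,0 } so -3/4
edge 4 of 15 (Red): { -1 | -3/4,-1/2,0 } so -7/8
edge 5 of 15 (Red): { -1 | -7/8,-3/4,-1/2,0 } so -15/16
edge 6 of 15 (Blue): { -1,-15/16 | -7/8,-3/4,-1/2,0 } so -29/32
edge 7 of 15 (Blue): { -1,-15/16,-29/32 | -7/8,-3/4,-1/2,0 } so -57/64
edge 8 of 15 (Red): { -1,-15/16,-29/32 | -57/64,-7/8,-3/4,-1/2,0 } so -115/128
edge 9 of 15 (Red): { -1,-15/16,-29/32 | -115/128,-57/64,-7/8,-3/4,-1/2,0 } so -231/256
edge 10 of 15 (Blue): { -1,-15/16,-29/32,-231/256 | -115/128,-57/64,-7/8,-3/4,-1/2,0 } so -461/512
edge 11 of 15 (Red): { -1,-15/16,-29/32,-231/256 | -461/512,-115/128,-57/64,-7/8,-3/4,-1/2,0 } so -923/1024
edge 12 of 15 (Blue): { -1,-15/16,-29/32,-231/256,-923/1024 | -461/512,-115/128,-57/64,-7/8,-3/4,-1/2,0 } so -1845/2048
edge 13 of 15 (Blue): { -1,-15/16,-29/32,-231/256,-923/1024,-1845/2048 | -461/512,-115/128,-57/64,-7/8,-3/4,-1/2,0 } so -3689/4096
edge 14 of 15 (Blue): { -1,-15/16,-29/32,-231/256,-923/1024,-1845/2048,-3689/4096 | -461/512,-115/128,-57/64,-7/8,-3/4,-1/2,0 } so -7377/8192
edge 15 of 15 (Red): { -1,-15/16,-29/32,-231/256,-923/1024,-1845/2048,-3689/4096 | -7377/8192,-461/512,-115/128,-57/64,-7/8,-3/4,-1/2,0 } so -14755/16384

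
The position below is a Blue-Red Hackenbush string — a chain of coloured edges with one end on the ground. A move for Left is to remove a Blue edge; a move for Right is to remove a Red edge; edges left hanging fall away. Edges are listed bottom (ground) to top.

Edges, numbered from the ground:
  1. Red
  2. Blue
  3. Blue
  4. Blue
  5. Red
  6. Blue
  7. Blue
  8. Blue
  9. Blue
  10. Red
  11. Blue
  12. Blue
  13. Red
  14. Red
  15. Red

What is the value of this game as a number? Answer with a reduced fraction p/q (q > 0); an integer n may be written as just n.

1 of 15 · R · max L −∞ · min R 0 → -1
2 of 15 · RB · max L -1 · min R 0 → -1/2
3 of 15 · RBB · max L -1/2 · min R 0 → -1/4
4 of 15 · RBBB · max L -1/4 · min R 0 → -1/8
5 of 15 · RBBBR · max L -1/4 · min R -1/8 → -3/16
6 of 15 · RBBBRB · max L -3/16 · min R -1/8 → -5/32
7 of 15 · RBBBRBB · max L -5/32 · min R -1/8 → -9/64
8 of 15 · RBBBRBBB · max L -9/64 · min R -1/8 → -17/128
9 of 15 · RBBBRBBBB · max L -17/128 · min R -1/8 → -33/256
10 of 15 · RBBBRBBBBR · max L -17/128 · min R -33/256 → -67/512
11 of 15 · RBBBRBBBBRB · max L -67/512 · min R -33/256 → -133/1024
12 of 15 · RBBBRBBBBRBB · max L -133/1024 · min R -33/256 → -265/2048
13 of 15 · RBBBRBBBBRBBR · max L -133/1024 · min R -265/2048 → -531/4096
14 of 15 · RBBBRBBBBRBBRR · max L -133/1024 · min R -531/4096 → -1063/8192
15 of 15 · RBBBRBBBBRBBRRR · max L -133/1024 · min R -1063/8192 → -2127/16384

-2127/16384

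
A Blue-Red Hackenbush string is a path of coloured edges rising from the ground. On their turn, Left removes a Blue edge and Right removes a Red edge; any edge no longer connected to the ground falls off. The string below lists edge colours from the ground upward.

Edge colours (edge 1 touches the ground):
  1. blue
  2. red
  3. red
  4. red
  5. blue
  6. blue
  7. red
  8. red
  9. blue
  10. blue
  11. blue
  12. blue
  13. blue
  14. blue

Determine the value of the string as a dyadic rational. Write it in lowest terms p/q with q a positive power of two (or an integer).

1663/8192

g(b) = { 0 | · } → 1
g(br) = { 0 | 1 } → 1/2
g(brr) = { 0 | 1/2 1 } → 1/4
g(brrr) = { 0 | 1/4 1/2 1 } → 1/8
g(brrrb) = { 0 1/8 | 1/4 1/2 1 } → 3/16
g(brrrbb) = { 0 1/8 3/16 | 1/4 1/2 1 } → 7/32
g(brrrbbr) = { 0 1/8 3/16 | 7/32 1/4 1/2 1 } → 13/64
g(brrrbbrr) = { 0 1/8 3/16 | 13/64 7/32 1/4 1/2 1 } → 25/128
g(brrrbbrrb) = { 0 1/8 3/16 25/128 | 13/64 7/32 1/4 1/2 1 } → 51/256
g(brrrbbrrbb) = { 0 1/8 3/16 25/128 51/256 | 13/64 7/32 1/4 1/2 1 } → 103/512
g(brrrbbrrbbb) = { 0 1/8 3/16 25/128 51/256 103/512 | 13/64 7/32 1/4 1/2 1 } → 207/1024
g(brrrbbrrbbbb) = { 0 1/8 3/16 25/128 51/256 103/512 207/1024 | 13/64 7/32 1/4 1/2 1 } → 415/2048
g(brrrbbrrbbbbb) = { 0 1/8 3/16 25/128 51/256 103/512 207/1024 415/2048 | 13/64 7/32 1/4 1/2 1 } → 831/4096
g(brrrbbrrbbbbbb) = { 0 1/8 3/16 25/128 51/256 103/512 207/1024 415/2048 831/4096 | 13/64 7/32 1/4 1/2 1 } → 1663/8192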